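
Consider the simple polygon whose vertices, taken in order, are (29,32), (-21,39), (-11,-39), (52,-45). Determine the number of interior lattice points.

4269

The shoelace formula gives twice the area as |(29·39 − (-21)·32) + ((-21)·(-39) − (-11)·39) + ((-11)·(-45) − 52·(-39)) + (52·32 − 29·(-45))| = 8543, so the area is 4271.5.
Along each edge there are gcd(|Δx|,|Δy|)+1 lattice points, so counting each shared vertex once the boundary has gcd(50,7) + gcd(10,78) + gcd(63,6) + gcd(23,77) = 1+2+3+1 = 7.
Pick's theorem gives I = A − B/2 + 1 = 4271.5 − 7/2 + 1 = 4269.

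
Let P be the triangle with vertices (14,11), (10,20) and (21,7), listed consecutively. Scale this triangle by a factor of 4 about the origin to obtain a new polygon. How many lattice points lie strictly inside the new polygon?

The shoelace formula gives twice the area as |(14·20 − 10·11) + (10·7 − 21·20) + (21·11 − 14·7)| = 47, so the area is 23.5.
Summing gcd(|Δx|,|Δy|) over the edges gives the boundary count: gcd(4,9) + gcd(11,13) + gcd(7,4) = 1+1+1 = 3.
Scaling by 4 multiplies the area by 4² = 16 (so the new area is 376) and multiplies the boundary lattice-point count by 4, giving 12.
By Pick's theorem, the interior count of the dilated polygon is 376 − 12/2 + 1 = 371.

371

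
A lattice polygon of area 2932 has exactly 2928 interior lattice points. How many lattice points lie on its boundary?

10

Pick's theorem gives A = I + B/2 − 1, so B = 2(A − I + 1) = 2(2932 − 2928 + 1) = 10.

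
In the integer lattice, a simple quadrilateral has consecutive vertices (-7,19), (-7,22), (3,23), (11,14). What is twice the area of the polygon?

By the shoelace formula, twice the signed area is |[(-7)·22 − (-7)·19] + [(-7)·23 − 3·22] + [3·14 − 11·23] + [11·19 − (-7)·14]| = 152, so the area is 76.

152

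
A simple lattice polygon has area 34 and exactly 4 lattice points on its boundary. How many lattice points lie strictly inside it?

Pick's theorem A = I + B/2 − 1 rearranges to I = A − B/2 + 1 = 34 − 4/2 + 1 = 33.

33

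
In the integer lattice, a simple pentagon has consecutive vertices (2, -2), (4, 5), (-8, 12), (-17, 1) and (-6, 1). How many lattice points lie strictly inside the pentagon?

Using the shoelace formula, 2A = |[2·5 − 4·(-2)] + [4·12 − (-8)·5] + [(-8)·1 − (-17)·12] + [(-17)·1 − (-6)·1] + [(-6)·(-2) − 2·1]| = 301, so the area is 150.5.
Summing gcd(|Δx|,|Δy|) over the edges gives the boundary count: gcd(2,7) + gcd(12,7) + gcd(9,11) + gcd(11,0) + gcd(8,3) = 1+1+1+11+1 = 15.
Pick's theorem gives I = A − B/2 + 1 = 150.5 − 15/2 + 1 = 144.

144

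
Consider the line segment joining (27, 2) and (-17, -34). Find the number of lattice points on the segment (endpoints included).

The number of lattice points on a segment between lattice points is gcd(|Δx|,|Δy|) + 1 = gcd(44,36) + 1 = 4 + 1 = 5.

5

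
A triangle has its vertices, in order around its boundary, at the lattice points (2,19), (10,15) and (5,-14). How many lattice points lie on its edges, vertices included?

8

The number of boundary lattice points is Σ gcd(|Δx|,|Δy|) = gcd(8,4) + gcd(5,29) + gcd(3,33) = 4+1+3 = 8.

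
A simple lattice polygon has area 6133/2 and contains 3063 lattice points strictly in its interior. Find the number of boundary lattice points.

Pick's theorem gives A = I + B/2 − 1, so B = 2(A − I + 1) = 2(6133/2 − 3063 + 1) = 9.

9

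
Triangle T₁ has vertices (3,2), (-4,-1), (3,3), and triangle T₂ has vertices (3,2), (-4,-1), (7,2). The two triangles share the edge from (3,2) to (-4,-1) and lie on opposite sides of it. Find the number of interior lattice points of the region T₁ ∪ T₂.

7

The union is the simple quadrilateral with vertices (3,2), (3,3), (-4,-1), (7,2) in order.
Using the shoelace formula, 2A = |(3·3 − 3·2) + (3·(-1) − (-4)·3) + ((-4)·2 − 7·(-1)) + (7·2 − 3·2)| = 19, so the area is 19/2.
Summing gcd(|Δx|,|Δy|) over the edges gives the boundary count: gcd(0,1) + gcd(7,4) + gcd(11,3) + gcd(4,0) = 1+1+1+4 = 7.
By Pick's theorem I = A − B/2 + 1 = 19/2 − 7/2 + 1 = 7.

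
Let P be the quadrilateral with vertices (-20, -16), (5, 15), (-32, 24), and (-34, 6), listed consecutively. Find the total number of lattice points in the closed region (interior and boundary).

838

Using the shoelace formula, 2A = |[(-20)·15 − 5·(-16)] + [5·24 − (-32)·15] + [(-32)·6 − (-34)·24] + [(-34)·(-16) − (-20)·6]| = 1668, so the area is 834.
Along each edge there are gcd(|Δx|,|Δy|)+1 lattice points, so counting each shared vertex once the boundary has gcd(25,31) + gcd(37,9) + gcd(2,18) + gcd(14,22) = 1+1+2+2 = 6.
Pick's theorem gives I = A − B/2 + 1 = 834 − 6/2 + 1 = 832, so the closed region contains I + B = 832 + 6 = 838 lattice points.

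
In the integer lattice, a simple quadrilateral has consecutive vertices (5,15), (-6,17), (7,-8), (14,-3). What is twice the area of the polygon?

420

By the shoelace formula, twice the signed area is |[5·17 − (-6)·15] + [(-6)·(-8) − 7·17] + [7·(-3) − 14·(-8)] + [14·15 − 5·(-3)]| = 420, so the area is 210.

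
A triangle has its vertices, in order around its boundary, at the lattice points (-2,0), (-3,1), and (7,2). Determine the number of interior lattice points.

By the shoelace formula, twice the signed area is |[(-2)·1 − (-3)·0] + [(-3)·2 − 7·1] + [7·0 − (-2)·2]| = 11, so the area is 5.5.
The number of boundary lattice points is Σ gcd(|Δx|,|Δy|) = gcd(1,1) + gcd(10,1) + gcd(9,2) = 1+1+1 = 3.
Pick's theorem gives I = A − B/2 + 1 = 5.5 − 3/2 + 1 = 5.

5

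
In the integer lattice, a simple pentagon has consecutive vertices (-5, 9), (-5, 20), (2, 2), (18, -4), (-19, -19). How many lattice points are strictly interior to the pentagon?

Using the shoelace formula, 2A = |((-5)·20 − (-5)·9) + ((-5)·2 − 2·20) + (2·(-4) − 18·2) + (18·(-19) − (-19)·(-4)) + ((-19)·9 − (-5)·(-19))| = 833, so the area is 833/2.
The number of boundary lattice points is Σ gcd(|Δx|,|Δy|) = gcd(0,11) + gcd(7,18) + gcd(16,6) + gcd(37,15) + gcd(14,28) = 11+1+2+1+14 = 29.
By Pick's theorem A = I + B/2 − 1, so I = 833/2 − 29/2 + 1 = 403.

403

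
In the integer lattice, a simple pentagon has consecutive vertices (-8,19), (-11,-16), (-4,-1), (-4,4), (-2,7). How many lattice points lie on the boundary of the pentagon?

Summing gcd(|Δx|,|Δy|) over the edges gives the boundary count: gcd(3,35) + gcd(7,15) + gcd(0,5) + gcd(2,3) + gcd(6,12) = 1+1+5+1+6 = 14.

14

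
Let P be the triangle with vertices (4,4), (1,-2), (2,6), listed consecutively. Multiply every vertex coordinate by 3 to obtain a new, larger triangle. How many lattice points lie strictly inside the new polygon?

The shoelace formula gives twice the area as |(4·(-2) − 1·4) + (1·6 − 2·(-2)) + (2·4 − 4·6)| = 18, so the area is 9.
Summing gcd(|Δx|,|Δy|) over the edges gives the boundary count: gcd(3,6) + gcd(1,8) + gcd(2,2) = 3+1+2 = 6.
Scaling by 3 multiplies the area by 3² = 9 (so the new area is 81) and multiplies the boundary lattice-point count by 3, giving 18.
By Pick's theorem, the interior count of the dilated polygon is 81 − 18/2 + 1 = 73.

73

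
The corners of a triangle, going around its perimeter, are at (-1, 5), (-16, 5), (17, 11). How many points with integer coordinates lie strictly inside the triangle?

34

The shoelace formula gives twice the area as |[(-1)·5 − (-16)·5] + [(-16)·11 − 17·5] + [17·5 − (-1)·11]| = 90, so the area is 45.
Along each edge there are gcd(|Δx|,|Δy|)+1 lattice points, so counting each shared vertex once the boundary has gcd(15,0) + gcd(33,6) + gcd(18,6) = 15+3+6 = 24.
By Pick's theorem A = I + B/2 − 1, so I = 45 − 24/2 + 1 = 34.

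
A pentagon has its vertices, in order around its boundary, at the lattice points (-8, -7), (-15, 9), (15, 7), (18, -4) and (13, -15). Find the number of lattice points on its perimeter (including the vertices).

6

Summing gcd(|Δx|,|Δy|) over the edges gives the boundary count: gcd(7,16) + gcd(30,2) + gcd(3,11) + gcd(5,11) + gcd(21,8) = 1+2+1+1+1 = 6.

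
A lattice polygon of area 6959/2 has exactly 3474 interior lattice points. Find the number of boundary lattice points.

Pick's theorem gives A = I + B/2 − 1, so B = 2(A − I + 1) = 2(6959/2 − 3474 + 1) = 13.

13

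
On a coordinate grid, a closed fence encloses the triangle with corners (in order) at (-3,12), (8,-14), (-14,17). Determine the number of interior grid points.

115

By the shoelace formula, twice the signed area is |[(-3)·(-14) − 8·12] + [8·17 − (-14)·(-14)] + [(-14)·12 − (-3)·17]| = 231, so the area is 231/2.
Along each edge there are gcd(|Δx|,|Δy|)+1 lattice points, so counting each shared vertex once the boundary has gcd(11,26) + gcd(22,31) + gcd(11,5) = 1+1+1 = 3.
Pick's theorem gives I = A − B/2 + 1 = 231/2 − 3/2 + 1 = 115.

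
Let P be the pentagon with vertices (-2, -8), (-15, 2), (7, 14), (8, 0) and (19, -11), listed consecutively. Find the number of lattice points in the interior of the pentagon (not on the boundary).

353

By the shoelace formula, twice the signed area is |((-2)·2 − (-15)·(-8)) + ((-15)·14 − 7·2) + (7·0 − 8·14) + (8·(-11) − 19·0) + (19·(-8) − (-2)·(-11))| = 722, so the area is 361.
Along each edge there are gcd(|Δx|,|Δy|)+1 lattice points, so counting each shared vertex once the boundary has gcd(13,10) + gcd(22,12) + gcd(1,14) + gcd(11,11) + gcd(21,3) = 1+2+1+11+3 = 18.
Pick's theorem gives I = A − B/2 + 1 = 361 − 18/2 + 1 = 353.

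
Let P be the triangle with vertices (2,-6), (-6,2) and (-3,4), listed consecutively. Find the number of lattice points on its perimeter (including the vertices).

14

Along each edge there are gcd(|Δx|,|Δy|)+1 lattice points, so counting each shared vertex once the boundary has gcd(8,8) + gcd(3,2) + gcd(5,10) = 8+1+5 = 14.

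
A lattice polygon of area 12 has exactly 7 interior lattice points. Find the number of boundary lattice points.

Pick's theorem gives A = I + B/2 − 1, so B = 2(A − I + 1) = 2(12 − 7 + 1) = 12.

12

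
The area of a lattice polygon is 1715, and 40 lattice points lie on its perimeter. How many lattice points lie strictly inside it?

1696

Pick's theorem A = I + B/2 − 1 rearranges to I = A − B/2 + 1 = 1715 − 40/2 + 1 = 1696.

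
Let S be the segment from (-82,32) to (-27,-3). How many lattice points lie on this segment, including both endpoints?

6

The number of lattice points on a segment between lattice points is gcd(|Δx|,|Δy|) + 1 = gcd(55,35) + 1 = 5 + 1 = 6.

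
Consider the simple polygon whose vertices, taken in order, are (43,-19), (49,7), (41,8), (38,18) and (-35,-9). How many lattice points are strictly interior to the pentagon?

By the shoelace formula, twice the signed area is |(43·7 − 49·(-19)) + (49·8 − 41·7) + (41·18 − 38·8) + (38·(-9) − (-35)·18) + ((-35)·(-19) − 43·(-9))| = 3111, so the area is 3111/2.
Along each edge there are gcd(|Δx|,|Δy|)+1 lattice points, so counting each shared vertex once the boundary has gcd(6,26) + gcd(8,1) + gcd(3,10) + gcd(73,27) + gcd(78,10) = 2+1+1+1+2 = 7.
Pick's theorem gives I = A − B/2 + 1 = 3111/2 − 7/2 + 1 = 1553.

1553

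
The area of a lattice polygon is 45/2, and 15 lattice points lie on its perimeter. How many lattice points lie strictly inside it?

16

Pick's theorem A = I + B/2 − 1 rearranges to I = A − B/2 + 1 = 45/2 − 15/2 + 1 = 16.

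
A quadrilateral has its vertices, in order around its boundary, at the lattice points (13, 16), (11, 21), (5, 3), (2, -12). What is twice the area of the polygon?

The shoelace formula gives twice the area as |(13·21 − 11·16) + (11·3 − 5·21) + (5·(-12) − 2·3) + (2·16 − 13·(-12))| = 147, so the area is 147/2.

147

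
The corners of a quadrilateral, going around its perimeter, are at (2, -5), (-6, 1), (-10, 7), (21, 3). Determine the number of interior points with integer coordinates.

172

The shoelace formula gives twice the area as |[2·1 − (-6)·(-5)] + [(-6)·7 − (-10)·1] + [(-10)·3 − 21·7] + [21·(-5) − 2·3]| = 348, so the area is 174.
Along each edge there are gcd(|Δx|,|Δy|)+1 lattice points, so counting each shared vertex once the boundary has gcd(8,6) + gcd(4,6) + gcd(31,4) + gcd(19,8) = 2+2+1+1 = 6.
Pick's theorem gives I = A − B/2 + 1 = 174 − 6/2 + 1 = 172.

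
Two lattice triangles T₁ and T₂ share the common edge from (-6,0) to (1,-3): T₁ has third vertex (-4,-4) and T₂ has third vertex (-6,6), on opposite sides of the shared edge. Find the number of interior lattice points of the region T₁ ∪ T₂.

28

The union is the simple quadrilateral with vertices (-6,0), (-4,-4), (1,-3), (-6,6) in order.
Using the shoelace formula, 2A = |((-6)·(-4) − (-4)·0) + ((-4)·(-3) − 1·(-4)) + (1·6 − (-6)·(-3)) + ((-6)·0 − (-6)·6)| = 64, so the area is 32.
The number of boundary lattice points is Σ gcd(|Δx|,|Δy|) = gcd(2,4) + gcd(5,1) + gcd(7,9) + gcd(0,6) = 2+1+1+6 = 10.
By Pick's theorem I = A − B/2 + 1 = 32 − 10/2 + 1 = 28.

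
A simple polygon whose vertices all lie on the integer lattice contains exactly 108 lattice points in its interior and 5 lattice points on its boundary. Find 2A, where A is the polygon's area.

Pick's theorem states A = I + B/2 − 1, so A = 108 + 5/2 − 1 = 219/2.
Hence 2A = 219.

219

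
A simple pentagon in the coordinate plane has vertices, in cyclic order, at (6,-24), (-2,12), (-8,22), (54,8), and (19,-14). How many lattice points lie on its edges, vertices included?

10

Summing gcd(|Δx|,|Δy|) over the edges gives the boundary count: gcd(8,36) + gcd(6,10) + gcd(62,14) + gcd(35,22) + gcd(13,10) = 4+2+2+1+1 = 10.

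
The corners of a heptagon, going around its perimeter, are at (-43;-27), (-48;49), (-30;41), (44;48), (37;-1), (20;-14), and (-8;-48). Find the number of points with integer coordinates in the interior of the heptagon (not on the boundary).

6182

Using the shoelace formula, 2A = |((-43)·49 − (-48)·(-27)) + ((-48)·41 − (-30)·49) + ((-30)·48 − 44·41) + (44·(-1) − 37·48) + (37·(-14) − 20·(-1)) + (20·(-48) − (-8)·(-14)) + ((-8)·(-27) − (-43)·(-48))| = 12383, so the area is 6191.5.
Along each edge there are gcd(|Δx|,|Δy|)+1 lattice points, so counting each shared vertex once the boundary has gcd(5,76) + gcd(18,8) + gcd(74,7) + gcd(7,49) + gcd(17,13) + gcd(28,34) + gcd(35,21) = 1+2+1+7+1+2+7 = 21.
Pick's theorem gives I = A − B/2 + 1 = 6191.5 − 21/2 + 1 = 6182.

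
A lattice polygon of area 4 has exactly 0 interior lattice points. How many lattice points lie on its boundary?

Pick's theorem gives A = I + B/2 − 1, so B = 2(A − I + 1) = 2(4 − 0 + 1) = 10.

10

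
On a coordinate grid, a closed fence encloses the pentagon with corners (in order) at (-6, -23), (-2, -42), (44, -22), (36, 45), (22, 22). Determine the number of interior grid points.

Using the shoelace formula, 2A = |[(-6)·(-42) − (-2)·(-23)] + [(-2)·(-22) − 44·(-42)] + [44·45 − 36·(-22)] + [36·22 − 22·45] + [22·(-23) − (-6)·22]| = 4298, so the area is 2149.
Along each edge there are gcd(|Δx|,|Δy|)+1 lattice points, so counting each shared vertex once the boundary has gcd(4,19) + gcd(46,20) + gcd(8,67) + gcd(14,23) + gcd(28,45) = 1+2+1+1+1 = 6.
Pick's theorem gives I = A − B/2 + 1 = 2149 − 6/2 + 1 = 2147.

2147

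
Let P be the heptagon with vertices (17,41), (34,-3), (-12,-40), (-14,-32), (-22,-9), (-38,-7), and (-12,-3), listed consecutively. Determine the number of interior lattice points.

By the shoelace formula, twice the signed area is |(17·(-3) − 34·41) + (34·(-40) − (-12)·(-3)) + ((-12)·(-32) − (-14)·(-40)) + ((-14)·(-9) − (-22)·(-32)) + ((-22)·(-7) − (-38)·(-9)) + ((-38)·(-3) − (-12)·(-7)) + ((-12)·41 − 17·(-3))| = 4194, so the area is 2097.
Along each edge there are gcd(|Δx|,|Δy|)+1 lattice points, so counting each shared vertex once the boundary has gcd(17,44) + gcd(46,37) + gcd(2,8) + gcd(8,23) + gcd(16,2) + gcd(26,4) + gcd(29,44) = 1+1+2+1+2+2+1 = 10.
By Pick's theorem A = I + B/2 − 1, so I = 2097 − 10/2 + 1 = 2093.

2093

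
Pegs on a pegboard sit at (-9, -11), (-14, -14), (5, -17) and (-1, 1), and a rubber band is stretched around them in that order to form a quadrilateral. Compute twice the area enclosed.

288

By the shoelace formula, twice the signed area is |[(-9)·(-14) − (-14)·(-11)] + [(-14)·(-17) − 5·(-14)] + [5·1 − (-1)·(-17)] + [(-1)·(-11) − (-9)·1]| = 288, so the area is 144.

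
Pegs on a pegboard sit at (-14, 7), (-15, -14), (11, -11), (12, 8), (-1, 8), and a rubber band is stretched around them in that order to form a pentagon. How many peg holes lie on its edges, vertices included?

The number of boundary lattice points is Σ gcd(|Δx|,|Δy|) = gcd(1,21) + gcd(26,3) + gcd(1,19) + gcd(13,0) + gcd(13,1) = 1+1+1+13+1 = 17.

17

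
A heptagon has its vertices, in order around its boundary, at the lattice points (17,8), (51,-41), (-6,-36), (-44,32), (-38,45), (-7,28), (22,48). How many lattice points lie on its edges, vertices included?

12

Summing gcd(|Δx|,|Δy|) over the edges gives the boundary count: gcd(34,49) + gcd(57,5) + gcd(38,68) + gcd(6,13) + gcd(31,17) + gcd(29,20) + gcd(5,40) = 1+1+2+1+1+1+5 = 12.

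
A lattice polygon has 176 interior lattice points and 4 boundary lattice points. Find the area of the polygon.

Pick's theorem states A = I + B/2 − 1, so A = 176 + 4/2 − 1 = 177.

177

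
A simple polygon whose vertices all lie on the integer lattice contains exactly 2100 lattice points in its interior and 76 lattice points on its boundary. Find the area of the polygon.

2137

Pick's theorem states A = I + B/2 − 1, so A = 2100 + 76/2 − 1 = 2137.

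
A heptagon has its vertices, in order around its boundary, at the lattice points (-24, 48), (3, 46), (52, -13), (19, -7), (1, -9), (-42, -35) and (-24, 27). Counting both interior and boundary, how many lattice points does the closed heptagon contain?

3442

The shoelace formula gives twice the area as |((-24)·46 − 3·48) + (3·(-13) − 52·46) + (52·(-7) − 19·(-13)) + (19·(-9) − 1·(-7)) + (1·(-35) − (-42)·(-9)) + ((-42)·27 − (-24)·(-35)) + ((-24)·48 − (-24)·27)| = 6851, so the area is 6851/2.
Summing gcd(|Δx|,|Δy|) over the edges gives the boundary count: gcd(27,2) + gcd(49,59) + gcd(33,6) + gcd(18,2) + gcd(43,26) + gcd(18,62) + gcd(0,21) = 1+1+3+2+1+2+21 = 31.
Pick's theorem gives I = A − B/2 + 1 = 6851/2 − 31/2 + 1 = 3411, so the closed region contains I + B = 3411 + 31 = 3442 lattice points.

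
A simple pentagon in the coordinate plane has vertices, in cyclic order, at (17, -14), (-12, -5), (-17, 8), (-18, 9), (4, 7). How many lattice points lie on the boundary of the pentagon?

6

Along each edge there are gcd(|Δx|,|Δy|)+1 lattice points, so counting each shared vertex once the boundary has gcd(29,9) + gcd(5,13) + gcd(1,1) + gcd(22,2) + gcd(13,21) = 1+1+1+2+1 = 6.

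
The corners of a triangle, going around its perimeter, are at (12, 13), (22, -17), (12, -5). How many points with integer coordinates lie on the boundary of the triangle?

30

The number of boundary lattice points is Σ gcd(|Δx|,|Δy|) = gcd(10,30) + gcd(10,12) + gcd(0,18) = 10+2+18 = 30.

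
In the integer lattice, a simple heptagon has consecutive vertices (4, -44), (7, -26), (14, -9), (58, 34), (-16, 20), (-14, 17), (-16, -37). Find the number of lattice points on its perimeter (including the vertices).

11

The number of boundary lattice points is Σ gcd(|Δx|,|Δy|) = gcd(3,18) + gcd(7,17) + gcd(44,43) + gcd(74,14) + gcd(2,3) + gcd(2,54) + gcd(20,7) = 3+1+1+2+1+2+1 = 11.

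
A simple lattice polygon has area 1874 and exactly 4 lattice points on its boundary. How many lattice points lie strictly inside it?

Pick's theorem A = I + B/2 − 1 rearranges to I = A − B/2 + 1 = 1874 − 4/2 + 1 = 1873.

1873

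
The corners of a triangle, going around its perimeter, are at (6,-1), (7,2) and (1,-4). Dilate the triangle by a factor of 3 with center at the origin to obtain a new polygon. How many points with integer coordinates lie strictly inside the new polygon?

43

Using the shoelace formula, 2A = |(6·2 − 7·(-1)) + (7·(-4) − 1·2) + (1·(-1) − 6·(-4))| = 12, so the area is 6.
Along each edge there are gcd(|Δx|,|Δy|)+1 lattice points, so counting each shared vertex once the boundary has gcd(1,3) + gcd(6,6) + gcd(5,3) = 1+6+1 = 8.
Scaling by 3 multiplies the area by 3² = 9 (so the new area is 54) and multiplies the boundary lattice-point count by 3, giving 24.
By Pick's theorem, the interior count of the dilated polygon is 54 − 24/2 + 1 = 43.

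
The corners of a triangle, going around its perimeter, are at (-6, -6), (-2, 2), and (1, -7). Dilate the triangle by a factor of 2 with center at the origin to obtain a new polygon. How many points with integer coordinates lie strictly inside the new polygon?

By the shoelace formula, twice the signed area is |[(-6)·2 − (-2)·(-6)] + [(-2)·(-7) − 1·2] + [1·(-6) − (-6)·(-7)]| = 60, so the area is 30.
The number of boundary lattice points is Σ gcd(|Δx|,|Δy|) = gcd(4,8) + gcd(3,9) + gcd(7,1) = 4+3+1 = 8.
Scaling by 2 multiplies the area by 2² = 4 (so the new area is 120) and multiplies the boundary lattice-point count by 2, giving 16.
By Pick's theorem, the interior count of the dilated polygon is 120 − 16/2 + 1 = 113.

113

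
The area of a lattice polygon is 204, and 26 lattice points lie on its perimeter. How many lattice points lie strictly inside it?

192

From Pick's theorem, I = A − B/2 + 1 = 204 − 26/2 + 1 = 192.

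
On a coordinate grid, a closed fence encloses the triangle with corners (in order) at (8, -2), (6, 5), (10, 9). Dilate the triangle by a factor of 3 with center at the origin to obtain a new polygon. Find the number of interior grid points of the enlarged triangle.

154

The shoelace formula gives twice the area as |[8·5 − 6·(-2)] + [6·9 − 10·5] + [10·(-2) − 8·9]| = 36, so the area is 18.
Along each edge there are gcd(|Δx|,|Δy|)+1 lattice points, so counting each shared vertex once the boundary has gcd(2,7) + gcd(4,4) + gcd(2,11) = 1+4+1 = 6.
Scaling by 3 multiplies the area by 3² = 9 (so the new area is 162) and multiplies the boundary lattice-point count by 3, giving 18.
By Pick's theorem, the interior count of the dilated polygon is 162 − 18/2 + 1 = 154.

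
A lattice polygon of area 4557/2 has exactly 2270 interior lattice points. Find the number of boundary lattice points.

Pick's theorem gives A = I + B/2 − 1, so B = 2(A − I + 1) = 2(4557/2 − 2270 + 1) = 19.

19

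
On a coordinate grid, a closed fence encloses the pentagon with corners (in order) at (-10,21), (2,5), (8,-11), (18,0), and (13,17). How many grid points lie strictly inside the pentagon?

393

Using the shoelace formula, 2A = |((-10)·5 − 2·21) + (2·(-11) − 8·5) + (8·0 − 18·(-11)) + (18·17 − 13·0) + (13·21 − (-10)·17)| = 793, so the area is 793/2.
Summing gcd(|Δx|,|Δy|) over the edges gives the boundary count: gcd(12,16) + gcd(6,16) + gcd(10,11) + gcd(5,17) + gcd(23,4) = 4+2+1+1+1 = 9.
By Pick's theorem A = I + B/2 − 1, so I = 793/2 − 9/2 + 1 = 393.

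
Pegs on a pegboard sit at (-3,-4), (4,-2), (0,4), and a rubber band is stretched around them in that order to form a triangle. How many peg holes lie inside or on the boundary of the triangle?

By the shoelace formula, twice the signed area is |((-3)·(-2) − 4·(-4)) + (4·4 − 0·(-2)) + (0·(-4) − (-3)·4)| = 50, so the area is 25.
The number of boundary lattice points is Σ gcd(|Δx|,|Δy|) = gcd(7,2) + gcd(4,6) + gcd(3,8) = 1+2+1 = 4.
Pick's theorem gives I = A − B/2 + 1 = 25 − 4/2 + 1 = 24, so the closed region contains I + B = 24 + 4 = 28 lattice points.

28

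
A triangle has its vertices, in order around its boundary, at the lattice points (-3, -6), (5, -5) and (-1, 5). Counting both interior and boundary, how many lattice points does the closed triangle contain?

46

By the shoelace formula, twice the signed area is |[(-3)·(-5) − 5·(-6)] + [5·5 − (-1)·(-5)] + [(-1)·(-6) − (-3)·5]| = 86, so the area is 43.
Along each edge there are gcd(|Δx|,|Δy|)+1 lattice points, so counting each shared vertex once the boundary has gcd(8,1) + gcd(6,10) + gcd(2,11) = 1+2+1 = 4.
Pick's theorem gives I = A − B/2 + 1 = 43 − 4/2 + 1 = 42, so the closed region contains I + B = 42 + 4 = 46 lattice points.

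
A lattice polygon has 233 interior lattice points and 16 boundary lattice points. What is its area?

240

By Pick's theorem, A = I + B/2 − 1 = 233 + 16/2 − 1 = 240.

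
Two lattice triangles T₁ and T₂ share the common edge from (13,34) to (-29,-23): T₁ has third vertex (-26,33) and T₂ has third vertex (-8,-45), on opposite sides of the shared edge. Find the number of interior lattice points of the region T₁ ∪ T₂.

2150

The union is the simple quadrilateral with vertices (13,34), (-26,33), (-29,-23), (-8,-45) in order.
The shoelace formula gives twice the area as |(13·33 − (-26)·34) + ((-26)·(-23) − (-29)·33) + ((-29)·(-45) − (-8)·(-23)) + ((-8)·34 − 13·(-45))| = 4302, so the area is 2151.
Summing gcd(|Δx|,|Δy|) over the edges gives the boundary count: gcd(39,1) + gcd(3,56) + gcd(21,22) + gcd(21,79) = 1+1+1+1 = 4.
By Pick's theorem I = A − B/2 + 1 = 2151 − 4/2 + 1 = 2150.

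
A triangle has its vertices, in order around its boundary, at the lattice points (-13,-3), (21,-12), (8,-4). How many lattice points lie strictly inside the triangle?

The shoelace formula gives twice the area as |[(-13)·(-12) − 21·(-3)] + [21·(-4) − 8·(-12)] + [8·(-3) − (-13)·(-4)]| = 155, so the area is 155/2.
Summing gcd(|Δx|,|Δy|) over the edges gives the boundary count: gcd(34,9) + gcd(13,8) + gcd(21,1) = 1+1+1 = 3.
By Pick's theorem A = I + B/2 − 1, so I = 155/2 − 3/2 + 1 = 77.

77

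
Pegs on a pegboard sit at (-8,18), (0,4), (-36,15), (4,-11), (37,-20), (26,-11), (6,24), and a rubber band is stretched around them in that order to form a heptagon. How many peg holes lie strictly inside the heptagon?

The shoelace formula gives twice the area as |((-8)·4 − 0·18) + (0·15 − (-36)·4) + ((-36)·(-11) − 4·15) + (4·(-20) − 37·(-11)) + (37·(-11) − 26·(-20)) + (26·24 − 6·(-11)) + (6·18 − (-8)·24)| = 1878, so the area is 939.
Along each edge there are gcd(|Δx|,|Δy|)+1 lattice points, so counting each shared vertex once the boundary has gcd(8,14) + gcd(36,11) + gcd(40,26) + gcd(33,9) + gcd(11,9) + gcd(20,35) + gcd(14,6) = 2+1+2+3+1+5+2 = 16.
Pick's theorem gives I = A − B/2 + 1 = 939 − 16/2 + 1 = 932.

932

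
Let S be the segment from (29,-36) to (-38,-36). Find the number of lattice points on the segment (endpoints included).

68

The number of lattice points on a segment between lattice points is gcd(|Δx|,|Δy|) + 1 = gcd(67,0) + 1 = 67 + 1 = 68.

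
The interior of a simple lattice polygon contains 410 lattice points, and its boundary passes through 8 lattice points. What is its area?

Pick's theorem states A = I + B/2 − 1, so A = 410 + 8/2 − 1 = 413.

413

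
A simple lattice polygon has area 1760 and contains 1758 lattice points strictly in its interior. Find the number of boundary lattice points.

Pick's theorem gives A = I + B/2 − 1, so B = 2(A − I + 1) = 2(1760 − 1758 + 1) = 6.

6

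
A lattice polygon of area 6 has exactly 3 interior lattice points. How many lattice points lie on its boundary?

8

Pick's theorem gives A = I + B/2 − 1, so B = 2(A − I + 1) = 2(6 − 3 + 1) = 8.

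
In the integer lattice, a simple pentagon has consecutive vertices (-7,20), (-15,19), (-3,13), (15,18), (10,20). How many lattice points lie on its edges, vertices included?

The number of boundary lattice points is Σ gcd(|Δx|,|Δy|) = gcd(8,1) + gcd(12,6) + gcd(18,5) + gcd(5,2) + gcd(17,0) = 1+6+1+1+17 = 26.

26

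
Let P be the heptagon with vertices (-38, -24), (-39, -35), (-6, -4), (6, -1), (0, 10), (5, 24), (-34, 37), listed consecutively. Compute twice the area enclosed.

3603

The shoelace formula gives twice the area as |[(-38)·(-35) − (-39)·(-24)] + [(-39)·(-4) − (-6)·(-35)] + [(-6)·(-1) − 6·(-4)] + [6·10 − 0·(-1)] + [0·24 − 5·10] + [5·37 − (-34)·24] + [(-34)·(-24) − (-38)·37]| = 3603, so the area is 1801.5.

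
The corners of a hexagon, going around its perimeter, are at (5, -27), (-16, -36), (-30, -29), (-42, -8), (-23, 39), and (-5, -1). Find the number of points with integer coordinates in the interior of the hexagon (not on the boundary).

The shoelace formula gives twice the area as |[5·(-36) − (-16)·(-27)] + [(-16)·(-29) − (-30)·(-36)] + [(-30)·(-8) − (-42)·(-29)] + [(-42)·39 − (-23)·(-8)] + [(-23)·(-1) − (-5)·39] + [(-5)·(-27) − 5·(-1)]| = 3670, so the area is 1835.
The number of boundary lattice points is Σ gcd(|Δx|,|Δy|) = gcd(21,9) + gcd(14,7) + gcd(12,21) + gcd(19,47) + gcd(18,40) + gcd(10,26) = 3+7+3+1+2+2 = 18.
By Pick's theorem A = I + B/2 − 1, so I = 1835 − 18/2 + 1 = 1827.

1827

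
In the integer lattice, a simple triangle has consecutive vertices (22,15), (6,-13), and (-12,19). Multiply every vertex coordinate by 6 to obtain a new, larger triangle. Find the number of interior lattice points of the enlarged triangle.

18265

Using the shoelace formula, 2A = |[22·(-13) − 6·15] + [6·19 − (-12)·(-13)] + [(-12)·15 − 22·19]| = 1016, so the area is 508.
The number of boundary lattice points is Σ gcd(|Δx|,|Δy|) = gcd(16,28) + gcd(18,32) + gcd(34,4) = 4+2+2 = 8.
Scaling by 6 multiplies the area by 6² = 36 (so the new area is 18288) and multiplies the boundary lattice-point count by 6, giving 48.
By Pick's theorem, the interior count of the dilated polygon is 18288 − 48/2 + 1 = 18265.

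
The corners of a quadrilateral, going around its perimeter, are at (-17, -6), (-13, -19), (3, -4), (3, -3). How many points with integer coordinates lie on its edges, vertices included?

Summing gcd(|Δx|,|Δy|) over the edges gives the boundary count: gcd(4,13) + gcd(16,15) + gcd(0,1) + gcd(20,3) = 1+1+1+1 = 4.

4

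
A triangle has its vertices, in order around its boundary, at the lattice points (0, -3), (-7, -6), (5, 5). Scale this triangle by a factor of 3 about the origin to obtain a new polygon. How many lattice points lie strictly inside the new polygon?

By the shoelace formula, twice the signed area is |(0·(-6) − (-7)·(-3)) + ((-7)·5 − 5·(-6)) + (5·(-3) − 0·5)| = 41, so the area is 20.5.
Summing gcd(|Δx|,|Δy|) over the edges gives the boundary count: gcd(7,3) + gcd(12,11) + gcd(5,8) = 1+1+1 = 3.
Scaling by 3 multiplies the area by 3² = 9 (so the new area is 184.5) and multiplies the boundary lattice-point count by 3, giving 9.
By Pick's theorem, the interior count of the dilated polygon is 184.5 − 9/2 + 1 = 181.

181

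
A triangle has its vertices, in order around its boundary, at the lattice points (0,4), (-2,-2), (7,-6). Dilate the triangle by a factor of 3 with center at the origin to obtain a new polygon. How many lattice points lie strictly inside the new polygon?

274

By the shoelace formula, twice the signed area is |[0·(-2) − (-2)·4] + [(-2)·(-6) − 7·(-2)] + [7·4 − 0·(-6)]| = 62, so the area is 31.
Summing gcd(|Δx|,|Δy|) over the edges gives the boundary count: gcd(2,6) + gcd(9,4) + gcd(7,10) = 2+1+1 = 4.
Scaling by 3 multiplies the area by 3² = 9 (so the new area is 279) and multiplies the boundary lattice-point count by 3, giving 12.
By Pick's theorem, the interior count of the dilated polygon is 279 − 12/2 + 1 = 274.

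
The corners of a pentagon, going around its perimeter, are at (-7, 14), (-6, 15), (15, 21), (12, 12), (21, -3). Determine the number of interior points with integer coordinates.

225

The shoelace formula gives twice the area as |[(-7)·15 − (-6)·14] + [(-6)·21 − 15·15] + [15·12 − 12·21] + [12·(-3) − 21·12] + [21·14 − (-7)·(-3)]| = 459, so the area is 459/2.
Along each edge there are gcd(|Δx|,|Δy|)+1 lattice points, so counting each shared vertex once the boundary has gcd(1,1) + gcd(21,6) + gcd(3,9) + gcd(9,15) + gcd(28,17) = 1+3+3+3+1 = 11.
Pick's theorem gives I = A − B/2 + 1 = 459/2 − 11/2 + 1 = 225.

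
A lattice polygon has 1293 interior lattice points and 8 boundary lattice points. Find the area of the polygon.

1296

Pick's theorem states A = I + B/2 − 1, so A = 1293 + 8/2 − 1 = 1296.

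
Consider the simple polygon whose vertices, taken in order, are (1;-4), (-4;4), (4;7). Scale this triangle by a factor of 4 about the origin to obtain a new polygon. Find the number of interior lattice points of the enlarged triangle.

627

The shoelace formula gives twice the area as |[1·4 − (-4)·(-4)] + [(-4)·7 − 4·4] + [4·(-4) − 1·7]| = 79, so the area is 79/2.
The number of boundary lattice points is Σ gcd(|Δx|,|Δy|) = gcd(5,8) + gcd(8,3) + gcd(3,11) = 1+1+1 = 3.
Scaling by 4 multiplies the area by 4² = 16 (so the new area is 632) and multiplies the boundary lattice-point count by 4, giving 12.
By Pick's theorem, the interior count of the dilated polygon is 632 − 12/2 + 1 = 627.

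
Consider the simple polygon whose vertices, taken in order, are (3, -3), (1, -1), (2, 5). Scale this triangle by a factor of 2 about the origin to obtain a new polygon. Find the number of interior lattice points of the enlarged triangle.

25

Using the shoelace formula, 2A = |(3·(-1) − 1·(-3)) + (1·5 − 2·(-1)) + (2·(-3) − 3·5)| = 14, so the area is 7.
Along each edge there are gcd(|Δx|,|Δy|)+1 lattice points, so counting each shared vertex once the boundary has gcd(2,2) + gcd(1,6) + gcd(1,8) = 2+1+1 = 4.
Scaling by 2 multiplies the area by 2² = 4 (so the new area is 28) and multiplies the boundary lattice-point count by 2, giving 8.
By Pick's theorem, the interior count of the dilated polygon is 28 − 8/2 + 1 = 25.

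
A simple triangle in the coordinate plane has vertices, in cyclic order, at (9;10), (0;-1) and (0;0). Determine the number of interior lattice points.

4

The shoelace formula gives twice the area as |[9·(-1) − 0·10] + [0·0 − 0·(-1)] + [0·10 − 9·0]| = 9, so the area is 4.5.
Along each edge there are gcd(|Δx|,|Δy|)+1 lattice points, so counting each shared vertex once the boundary has gcd(9,11) + gcd(0,1) + gcd(9,10) = 1+1+1 = 3.
Pick's theorem gives I = A − B/2 + 1 = 4.5 − 3/2 + 1 = 4.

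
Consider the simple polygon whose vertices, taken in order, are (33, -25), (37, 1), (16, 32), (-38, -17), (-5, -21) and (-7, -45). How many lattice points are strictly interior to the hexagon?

2748

The shoelace formula gives twice the area as |[33·1 − 37·(-25)] + [37·32 − 16·1] + [16·(-17) − (-38)·32] + [(-38)·(-21) − (-5)·(-17)] + [(-5)·(-45) − (-7)·(-21)] + [(-7)·(-25) − 33·(-45)]| = 5521, so the area is 5521/2.
Summing gcd(|Δx|,|Δy|) over the edges gives the boundary count: gcd(4,26) + gcd(21,31) + gcd(54,49) + gcd(33,4) + gcd(2,24) + gcd(40,20) = 2+1+1+1+2+20 = 27.
By Pick's theorem A = I + B/2 − 1, so I = 5521/2 − 27/2 + 1 = 2748.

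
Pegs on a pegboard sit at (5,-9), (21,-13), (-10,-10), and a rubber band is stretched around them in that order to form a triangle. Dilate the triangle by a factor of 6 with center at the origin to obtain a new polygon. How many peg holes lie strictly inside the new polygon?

1351

Using the shoelace formula, 2A = |[5·(-13) − 21·(-9)] + [21·(-10) − (-10)·(-13)] + [(-10)·(-9) − 5·(-10)]| = 76, so the area is 38.
Along each edge there are gcd(|Δx|,|Δy|)+1 lattice points, so counting each shared vertex once the boundary has gcd(16,4) + gcd(31,3) + gcd(15,1) = 4+1+1 = 6.
Scaling by 6 multiplies the area by 6² = 36 (so the new area is 1368) and multiplies the boundary lattice-point count by 6, giving 36.
By Pick's theorem, the interior count of the dilated polygon is 1368 − 36/2 + 1 = 1351.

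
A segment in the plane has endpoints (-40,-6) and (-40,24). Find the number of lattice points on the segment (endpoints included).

31

The number of lattice points on a segment between lattice points is gcd(|Δx|,|Δy|) + 1 = gcd(0,30) + 1 = 30 + 1 = 31.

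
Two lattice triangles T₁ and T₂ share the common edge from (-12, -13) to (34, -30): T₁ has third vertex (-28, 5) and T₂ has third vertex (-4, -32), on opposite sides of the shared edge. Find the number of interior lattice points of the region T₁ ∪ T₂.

The union is the simple quadrilateral with vertices (-12, -13), (-28, 5), (34, -30), (-4, -32) in order.
The shoelace formula gives twice the area as |[(-12)·5 − (-28)·(-13)] + [(-28)·(-30) − 34·5] + [34·(-32) − (-4)·(-30)] + [(-4)·(-13) − (-12)·(-32)]| = 1294, so the area is 647.
Along each edge there are gcd(|Δx|,|Δy|)+1 lattice points, so counting each shared vertex once the boundary has gcd(16,18) + gcd(62,35) + gcd(38,2) + gcd(8,19) = 2+1+2+1 = 6.
By Pick's theorem I = A − B/2 + 1 = 647 − 6/2 + 1 = 645.

645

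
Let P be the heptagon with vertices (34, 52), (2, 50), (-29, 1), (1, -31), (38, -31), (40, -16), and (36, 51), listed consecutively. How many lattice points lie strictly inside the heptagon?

4218

The shoelace formula gives twice the area as |(34·50 − 2·52) + (2·1 − (-29)·50) + ((-29)·(-31) − 1·1) + (1·(-31) − 38·(-31)) + (38·(-16) − 40·(-31)) + (40·51 − 36·(-16)) + (36·52 − 34·51)| = 8479, so the area is 8479/2.
Summing gcd(|Δx|,|Δy|) over the edges gives the boundary count: gcd(32,2) + gcd(31,49) + gcd(30,32) + gcd(37,0) + gcd(2,15) + gcd(4,67) + gcd(2,1) = 2+1+2+37+1+1+1 = 45.
Pick's theorem gives I = A − B/2 + 1 = 8479/2 − 45/2 + 1 = 4218.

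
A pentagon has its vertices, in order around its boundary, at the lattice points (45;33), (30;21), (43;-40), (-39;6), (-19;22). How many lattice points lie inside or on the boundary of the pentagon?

Using the shoelace formula, 2A = |(45·21 − 30·33) + (30·(-40) − 43·21) + (43·6 − (-39)·(-40)) + ((-39)·22 − (-19)·6) + ((-19)·33 − 45·22)| = 5811, so the area is 5811/2.
The number of boundary lattice points is Σ gcd(|Δx|,|Δy|) = gcd(15,12) + gcd(13,61) + gcd(82,46) + gcd(20,16) + gcd(64,11) = 3+1+2+4+1 = 11.
Pick's theorem gives I = A − B/2 + 1 = 5811/2 − 11/2 + 1 = 2901, so the closed region contains I + B = 2901 + 11 = 2912 lattice points.

2912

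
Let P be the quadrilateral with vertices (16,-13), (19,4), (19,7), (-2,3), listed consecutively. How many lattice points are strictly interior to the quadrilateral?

206

Using the shoelace formula, 2A = |(16·4 − 19·(-13)) + (19·7 − 19·4) + (19·3 − (-2)·7) + ((-2)·(-13) − 16·3)| = 417, so the area is 208.5.
Summing gcd(|Δx|,|Δy|) over the edges gives the boundary count: gcd(3,17) + gcd(0,3) + gcd(21,4) + gcd(18,16) = 1+3+1+2 = 7.
Pick's theorem gives I = A − B/2 + 1 = 208.5 − 7/2 + 1 = 206.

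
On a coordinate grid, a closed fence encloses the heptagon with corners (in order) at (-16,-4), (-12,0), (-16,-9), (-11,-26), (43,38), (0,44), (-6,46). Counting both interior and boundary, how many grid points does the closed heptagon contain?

2008

Using the shoelace formula, 2A = |[(-16)·0 − (-12)·(-4)] + [(-12)·(-9) − (-16)·0] + [(-16)·(-26) − (-11)·(-9)] + [(-11)·38 − 43·(-26)] + [43·44 − 0·38] + [0·46 − (-6)·44] + [(-6)·(-4) − (-16)·46]| = 3993, so the area is 1996.5.
The number of boundary lattice points is Σ gcd(|Δx|,|Δy|) = gcd(4,4) + gcd(4,9) + gcd(5,17) + gcd(54,64) + gcd(43,6) + gcd(6,2) + gcd(10,50) = 4+1+1+2+1+2+10 = 21.
Pick's theorem gives I = A − B/2 + 1 = 1996.5 − 21/2 + 1 = 1987, so the closed region contains I + B = 1987 + 21 = 2008 lattice points.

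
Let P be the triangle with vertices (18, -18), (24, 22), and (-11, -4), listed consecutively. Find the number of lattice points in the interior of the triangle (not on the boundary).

621

The shoelace formula gives twice the area as |[18·22 − 24·(-18)] + [24·(-4) − (-11)·22] + [(-11)·(-18) − 18·(-4)]| = 1244, so the area is 622.
Summing gcd(|Δx|,|Δy|) over the edges gives the boundary count: gcd(6,40) + gcd(35,26) + gcd(29,14) = 2+1+1 = 4.
By Pick's theorem A = I + B/2 − 1, so I = 622 − 4/2 + 1 = 621.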